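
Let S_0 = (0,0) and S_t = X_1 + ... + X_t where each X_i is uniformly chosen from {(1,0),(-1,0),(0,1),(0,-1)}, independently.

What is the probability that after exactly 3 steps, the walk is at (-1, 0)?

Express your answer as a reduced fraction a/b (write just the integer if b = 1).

Let h be the number of horizontal steps (so 3-h are vertical). To end at (-1,0) need (h-1)/2 right-steps and ((3-h)+0)/2 up-steps.
Sum over h with 1 ≤ h ≤ 3, h ≡ 1 (mod 2), 3-h ≡ 0 (mod 2):
h=1: C(3,1)·C(1,0)·C(2,1) = 3·1·2 = 6
h=3: C(3,3)·C(3,1)·C(0,0) = 1·3·1 = 3
Total favorable: 9
Total paths: 4^3 = 64
P = 9/64 = 9/64

Answer: 9/64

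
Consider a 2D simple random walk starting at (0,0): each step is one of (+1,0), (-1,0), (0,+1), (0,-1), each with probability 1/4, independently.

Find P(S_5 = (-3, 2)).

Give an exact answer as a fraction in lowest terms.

Let h be the number of horizontal steps (so 5-h are vertical). To end at (-3,2) need (h-3)/2 right-steps and ((5-h)+2)/2 up-steps.
Sum over h with 3 ≤ h ≤ 3, h ≡ 1 (mod 2), 5-h ≡ 0 (mod 2):
h=3: C(5,3)·C(3,0)·C(2,2) = 10·1·1 = 10
Total favorable: 10
Total paths: 4^5 = 1024
P = 10/1024 = 5/512

Answer: 5/512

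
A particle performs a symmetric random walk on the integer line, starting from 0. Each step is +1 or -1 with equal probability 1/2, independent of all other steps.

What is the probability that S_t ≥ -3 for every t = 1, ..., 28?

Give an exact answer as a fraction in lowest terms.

Let f(t,s) = #length-t paths at position s with S_1..S_t all ≥ -3.
f(t,s) = f(t-1,s-1) + f(t-1,s+1) for s ≥ -3; f(t,s) = 0 for s < -3.
t=0: f(0,0)=1
t=1: f(1,-1)=1 f(1,1)=1
t=2: f(2,-2)=1 f(2,0)=2 f(2,2)=1
t=3: f(3,-3)=1 f(3,-1)=3 f(3,1)=3 f(3,3)=1
t=4: f(4,-2)=4 f(4,0)=6 f(4,2)=4 f(4,4)=1
t=5: f(5,-3)=4 f(5,-1)=10 f(5,1)=10 f(5,3)=5 f(5,5)=1
t=6: f(6,-2)=14 f(6,0)=20 f(6,2)=15 f(6,4)=6 f(6,6)=1
t=7: f(7,-3)=14 f(7,-1)=34 f(7,1)=35 f(7,3)=21 f(7,5)=7 f(7,7)=1
t=8: f(8,-2)=48 f(8,0)=69 f(8,2)=56 f(8,4)=28 f(8,6)=8 f(8,8)=1
t=9: f(9,-3)=48 f(9,-1)=117 f(9,1)=125 f(9,3)=84 f(9,5)=36 f(9,7)=9 f(9,9)=1
t=10: f(10,-2)=165 f(10,0)=242 f(10,2)=209 f(10,4)=120 f(10,6)=45 f(10,8)=10 f(10,10)=1
t=11: f(11,-3)=165 f(11,-1)=407 f(11,1)=451 f(11,3)=329 f(11,5)=165 f(11,7)=55 f(11,9)=11 f(11,11)=1
t=12: f(12,-2)=572 f(12,0)=858 f(12,2)=780 f(12,4)=494 f(12,6)=220 f(12,8)=66 f(12,10)=12 f(12,12)=1
t=13: f(13,-3)=572 f(13,-1)=1430 f(13,1)=1638 f(13,3)=1274 f(13,5)=714 f(13,7)=286 f(13,9)=78 f(13,11)=13 f(13,13)=1
t=14: f(14,-2)=2002 f(14,0)=3068 f(14,2)=2912 f(14,4)=1988 f(14,6)=1000 f(14,8)=364 f(14,10)=91 f(14,12)=14 f(14,14)=1
t=15: f(15,-3)=2002 f(15,-1)=5070 f(15,1)=5980 f(15,3)=4900 f(15,5)=2988 f(15,7)=1364 f(15,9)=455 f(15,11)=105 f(15,13)=15 f(15,15)=1
t=16: f(16,-2)=7072 f(16,0)=11050 f(16,2)=10880 f(16,4)=7888 f(16,6)=4352 f(16,8)=1819 f(16,10)=560 f(16,12)=120 f(16,14)=16 f(16,16)=1
t=17: f(17,-3)=7072 f(17,-1)=18122 f(17,1)=21930 f(17,3)=18768 f(17,5)=12240 f(17,7)=6171 f(17,9)=2379 f(17,11)=680 f(17,13)=136 f(17,15)=17 f(17,17)=1
t=18: f(18,-2)=25194 f(18,0)=40052 f(18,2)=40698 f(18,4)=31008 f(18,6)=18411 f(18,8)=8550 f(18,10)=3059 f(18,12)=816 f(18,14)=153 f(18,16)=18 f(18,18)=1
t=19: f(19,-3)=25194 f(19,-1)=65246 f(19,1)=80750 f(19,3)=71706 f(19,5)=49419 f(19,7)=26961 f(19,9)=11609 f(19,11)=3875 f(19,13)=969 f(19,15)=171 f(19,17)=19 f(19,19)=1
t=20: f(20,-2)=90440 f(20,0)=145996 f(20,2)=152456 f(20,4)=121125 f(20,6)=76380 f(20,8)=38570 f(20,10)=15484 f(20,12)=4844 f(20,14)=1140 f(20,16)=190 f(20,18)=20 f(20,20)=1
t=21: f(21,-3)=90440 f(21,-1)=236436 f(21,1)=298452 f(21,3)=273581 f(21,5)=197505 f(21,7)=114950 f(21,9)=54054 f(21,11)=20328 f(21,13)=5984 f(21,15)=1330 f(21,17)=210 f(21,19)=21 f(21,21)=1
t=22: f(22,-2)=326876 f(22,0)=534888 f(22,2)=572033 f(22,4)=471086 f(22,6)=312455 f(22,8)=169004 f(22,10)=74382 f(22,12)=26312 f(22,14)=7314 f(22,16)=1540 f(22,18)=231 f(22,20)=22 f(22,22)=1
t=23: f(23,-3)=326876 f(23,-1)=861764 f(23,1)=1106921 f(23,3)=1043119 f(23,5)=783541 f(23,7)=481459 f(23,9)=243386 f(23,11)=100694 f(23,13)=33626 f(23,15)=8854 f(23,17)=1771 f(23,19)=253 f(23,21)=23 f(23,23)=1
t=24: f(24,-2)=1188640 f(24,0)=1968685 f(24,2)=2150040 f(24,4)=1826660 f(24,6)=1265000 f(24,8)=724845 f(24,10)=344080 f(24,12)=134320 f(24,14)=42480 f(24,16)=10625 f(24,18)=2024 f(24,20)=276 f(24,22)=24 f(24,24)=1
t=25: f(25,-3)=1188640 f(25,-1)=3157325 f(25,1)=4118725 f(25,3)=3976700 f(25,5)=3091660 f(25,7)=1989845 f(25,9)=1068925 f(25,11)=478400 f(25,13)=176800 f(25,15)=53105 f(25,17)=12649 f(25,19)=2300 f(25,21)=300 f(25,23)=25 f(25,25)=1
t=26: f(26,-2)=4345965 f(26,0)=7276050 f(26,2)=8095425 f(26,4)=7068360 f(26,6)=5081505 f(26,8)=3058770 f(26,10)=1547325 f(26,12)=655200 f(26,14)=229905 f(26,16)=65754 f(26,18)=14949 f(26,20)=2600 f(26,22)=325 f(26,24)=26 f(26,26)=1
t=27: f(27,-3)=4345965 f(27,-1)=11622015 f(27,1)=15371475 f(27,3)=15163785 f(27,5)=12149865 f(27,7)=8140275 f(27,9)=4606095 f(27,11)=2202525 f(27,13)=885105 f(27,15)=295659 f(27,17)=80703 f(27,19)=17549 f(27,21)=2925 f(27,23)=351 f(27,25)=27 f(27,27)=1
t=28: f(28,-2)=15967980 f(28,0)=26993490 f(28,2)=30535260 f(28,4)=27313650 f(28,6)=20290140 f(28,8)=12746370 f(28,10)=6808620 f(28,12)=3087630 f(28,14)=1180764 f(28,16)=376362 f(28,18)=98252 f(28,20)=20474 f(28,22)=3276 f(28,24)=378 f(28,26)=28 f(28,28)=1
Σ_s f(28,s) = 145422675
P = 145422675/268435456 = 145422675/268435456

Answer: 145422675/268435456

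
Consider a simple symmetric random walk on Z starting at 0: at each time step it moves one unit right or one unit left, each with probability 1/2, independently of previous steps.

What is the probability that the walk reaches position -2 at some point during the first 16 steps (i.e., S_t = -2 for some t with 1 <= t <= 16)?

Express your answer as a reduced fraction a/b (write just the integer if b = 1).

Answer: 20613/32768

Derivation:
Count via complement. Let g(t,s) = #length-t paths at position s with S_1..S_t all ≠ -2.
g(t,s) = g(t-1,s-1) + g(t-1,s+1) for s ≠ -2; g(t,-2) = 0.
t=0: g(0,0)=1
t=1: g(1,-1)=1 g(1,1)=1
t=2: g(2,0)=2 g(2,2)=1
t=3: g(3,-1)=2 g(3,1)=3 g(3,3)=1
t=4: g(4,0)=5 g(4,2)=4 g(4,4)=1
t=5: g(5,-1)=5 g(5,1)=9 g(5,3)=5 g(5,5)=1
t=6: g(6,0)=14 g(6,2)=14 g(6,4)=6 g(6,6)=1
t=7: g(7,-1)=14 g(7,1)=28 g(7,3)=20 g(7,5)=7 g(7,7)=1
t=8: g(8,0)=42 g(8,2)=48 g(8,4)=27 g(8,6)=8 g(8,8)=1
t=9: g(9,-1)=42 g(9,1)=90 g(9,3)=75 g(9,5)=35 g(9,7)=9 g(9,9)=1
t=10: g(10,0)=132 g(10,2)=165 g(10,4)=110 g(10,6)=44 g(10,8)=10 g(10,10)=1
t=11: g(11,-1)=132 g(11,1)=297 g(11,3)=275 g(11,5)=154 g(11,7)=54 g(11,9)=11 g(11,11)=1
t=12: g(12,0)=429 g(12,2)=572 g(12,4)=429 g(12,6)=208 g(12,8)=65 g(12,10)=12 g(12,12)=1
t=13: g(13,-1)=429 g(13,1)=1001 g(13,3)=1001 g(13,5)=637 g(13,7)=273 g(13,9)=77 g(13,11)=13 g(13,13)=1
t=14: g(14,0)=1430 g(14,2)=2002 g(14,4)=1638 g(14,6)=910 g(14,8)=350 g(14,10)=90 g(14,12)=14 g(14,14)=1
t=15: g(15,-1)=1430 g(15,1)=3432 g(15,3)=3640 g(15,5)=2548 g(15,7)=1260 g(15,9)=440 g(15,11)=104 g(15,13)=15 g(15,15)=1
t=16: g(16,0)=4862 g(16,2)=7072 g(16,4)=6188 g(16,6)=3808 g(16,8)=1700 g(16,10)=544 g(16,12)=119 g(16,14)=16 g(16,16)=1
Paths never hitting -2: Σ_s g(16,s) = 24310
Paths hitting -2: 2^16 - 24310 = 41226
P = 41226/65536 = 20613/32768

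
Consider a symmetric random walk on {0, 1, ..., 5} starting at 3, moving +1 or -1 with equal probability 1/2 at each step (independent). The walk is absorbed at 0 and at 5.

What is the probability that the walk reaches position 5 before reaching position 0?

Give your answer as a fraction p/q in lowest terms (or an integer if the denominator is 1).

Symmetric walk (p = 1/2): the harmonic-function argument gives P(hit 5 before 0 | start at 3) = a/N.
P = 3/5 = 3/5

Answer: 3/5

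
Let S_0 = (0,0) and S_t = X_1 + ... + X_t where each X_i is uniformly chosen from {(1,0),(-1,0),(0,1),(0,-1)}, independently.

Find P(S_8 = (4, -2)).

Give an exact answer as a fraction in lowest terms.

Let h be the number of horizontal steps (so 8-h are vertical). To end at (4,-2) need (h+4)/2 right-steps and ((8-h)-2)/2 up-steps.
Sum over h with 4 ≤ h ≤ 6, h ≡ 0 (mod 2), 8-h ≡ 0 (mod 2):
h=4: C(8,4)·C(4,4)·C(4,1) = 70·1·4 = 280
h=6: C(8,6)·C(6,5)·C(2,0) = 28·6·1 = 168
Total favorable: 448
Total paths: 4^8 = 65536
P = 448/65536 = 7/1024

Answer: 7/1024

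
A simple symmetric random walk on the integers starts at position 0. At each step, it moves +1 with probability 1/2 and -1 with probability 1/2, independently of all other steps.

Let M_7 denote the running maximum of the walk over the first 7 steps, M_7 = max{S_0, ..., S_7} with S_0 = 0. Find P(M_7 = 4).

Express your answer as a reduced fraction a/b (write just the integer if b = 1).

Answer: 7/128

Derivation:
Let M_7 = max(S_0,...,S_7). Use the reflection principle: for j ≥ 1, #{paths with M_7 ≥ j} = #{S_7 ≥ j} + #{S_7 ≥ j+1}.
By reflection, #{M_7 ≥ 4} = #{S_7 ≥ 4} + #{S_7 ≥ 5} = 8 + 8 = 16.
#{M_7 ≥ 5} = #{S_7 ≥ 5} + #{S_7 ≥ 6} = 8 + 1 = 9.
#{M_7 = 4} = 16 - 9 = 7.
P(M_7 = 4) = 7/128 = 7/128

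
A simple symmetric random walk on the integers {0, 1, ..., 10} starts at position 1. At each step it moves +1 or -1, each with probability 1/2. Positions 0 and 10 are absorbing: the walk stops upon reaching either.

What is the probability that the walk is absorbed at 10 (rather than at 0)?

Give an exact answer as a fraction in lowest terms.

Answer: 1/10

Derivation:
Symmetric walk (p = 1/2): the harmonic-function argument gives P(hit 10 before 0 | start at 1) = a/N.
P = 1/10 = 1/10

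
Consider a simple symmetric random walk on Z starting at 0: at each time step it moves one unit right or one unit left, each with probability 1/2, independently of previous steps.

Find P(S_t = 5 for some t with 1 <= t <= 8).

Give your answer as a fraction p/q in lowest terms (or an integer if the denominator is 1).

Answer: 9/128

Derivation:
Count via complement. Let g(t,s) = #length-t paths at position s with S_1..S_t all ≠ 5.
g(t,s) = g(t-1,s-1) + g(t-1,s+1) for s ≠ 5; g(t,5) = 0.
t=0: g(0,0)=1
t=1: g(1,-1)=1 g(1,1)=1
t=2: g(2,-2)=1 g(2,0)=2 g(2,2)=1
t=3: g(3,-3)=1 g(3,-1)=3 g(3,1)=3 g(3,3)=1
t=4: g(4,-4)=1 g(4,-2)=4 g(4,0)=6 g(4,2)=4 g(4,4)=1
t=5: g(5,-5)=1 g(5,-3)=5 g(5,-1)=10 g(5,1)=10 g(5,3)=5
t=6: g(6,-6)=1 g(6,-4)=6 g(6,-2)=15 g(6,0)=20 g(6,2)=15 g(6,4)=5
t=7: g(7,-7)=1 g(7,-5)=7 g(7,-3)=21 g(7,-1)=35 g(7,1)=35 g(7,3)=20
t=8: g(8,-8)=1 g(8,-6)=8 g(8,-4)=28 g(8,-2)=56 g(8,0)=70 g(8,2)=55 g(8,4)=20
Paths never hitting 5: Σ_s g(8,s) = 238
Paths hitting 5: 2^8 - 238 = 18
P = 18/256 = 9/128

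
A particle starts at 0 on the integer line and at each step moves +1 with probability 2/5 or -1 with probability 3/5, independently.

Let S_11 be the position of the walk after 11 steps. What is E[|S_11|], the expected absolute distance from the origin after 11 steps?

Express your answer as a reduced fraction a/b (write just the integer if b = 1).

S_11 takes values m ≡ 1 (mod 2) with |m| ≤ 11; P(S_11=m) = C(11,(11+m)/2) · (2/5)^((11+m)/2) · (3/5)^((11-m)/2).
Distribution: P(S=-11)=177147/48828125, P(S=-9)=1299078/48828125, P(S=-7)=866052/9765625, P(S=-5)=1732104/9765625, P(S=-3)=2309472/9765625, P(S=-1)=10777536/48828125, P(S=1)=7185024/48828125, P(S=3)=684288/9765625, P(S=5)=228096/9765625, P(S=7)=50688/9765625, P(S=9)=33792/48828125, P(S=11)=2048/48828125
E[|S_11|] = Σ_m |m|·P(S_11=m) = 31585367/9765625

Answer: 31585367/9765625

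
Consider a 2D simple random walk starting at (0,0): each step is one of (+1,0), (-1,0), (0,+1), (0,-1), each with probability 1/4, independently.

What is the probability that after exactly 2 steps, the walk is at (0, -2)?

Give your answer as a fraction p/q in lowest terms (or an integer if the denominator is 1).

Let h be the number of horizontal steps (so 2-h are vertical). To end at (0,-2) need (h+0)/2 right-steps and ((2-h)-2)/2 up-steps.
Sum over h with 0 ≤ h ≤ 0, h ≡ 0 (mod 2), 2-h ≡ 0 (mod 2):
h=0: C(2,0)·C(0,0)·C(2,0) = 1·1·1 = 1
Total favorable: 1
Total paths: 4^2 = 16
P = 1/16 = 1/16

Answer: 1/16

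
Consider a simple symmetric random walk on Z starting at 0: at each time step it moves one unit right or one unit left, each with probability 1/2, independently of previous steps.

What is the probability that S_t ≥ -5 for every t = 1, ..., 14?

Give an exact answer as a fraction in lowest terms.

Answer: 14443/16384

Derivation:
Let f(t,s) = #length-t paths at position s with S_1..S_t all ≥ -5.
f(t,s) = f(t-1,s-1) + f(t-1,s+1) for s ≥ -5; f(t,s) = 0 for s < -5.
t=0: f(0,0)=1
t=1: f(1,-1)=1 f(1,1)=1
t=2: f(2,-2)=1 f(2,0)=2 f(2,2)=1
t=3: f(3,-3)=1 f(3,-1)=3 f(3,1)=3 f(3,3)=1
t=4: f(4,-4)=1 f(4,-2)=4 f(4,0)=6 f(4,2)=4 f(4,4)=1
t=5: f(5,-5)=1 f(5,-3)=5 f(5,-1)=10 f(5,1)=10 f(5,3)=5 f(5,5)=1
t=6: f(6,-4)=6 f(6,-2)=15 f(6,0)=20 f(6,2)=15 f(6,4)=6 f(6,6)=1
t=7: f(7,-5)=6 f(7,-3)=21 f(7,-1)=35 f(7,1)=35 f(7,3)=21 f(7,5)=7 f(7,7)=1
t=8: f(8,-4)=27 f(8,-2)=56 f(8,0)=70 f(8,2)=56 f(8,4)=28 f(8,6)=8 f(8,8)=1
t=9: f(9,-5)=27 f(9,-3)=83 f(9,-1)=126 f(9,1)=126 f(9,3)=84 f(9,5)=36 f(9,7)=9 f(9,9)=1
t=10: f(10,-4)=110 f(10,-2)=209 f(10,0)=252 f(10,2)=210 f(10,4)=120 f(10,6)=45 f(10,8)=10 f(10,10)=1
t=11: f(11,-5)=110 f(11,-3)=319 f(11,-1)=461 f(11,1)=462 f(11,3)=330 f(11,5)=165 f(11,7)=55 f(11,9)=11 f(11,11)=1
t=12: f(12,-4)=429 f(12,-2)=780 f(12,0)=923 f(12,2)=792 f(12,4)=495 f(12,6)=220 f(12,8)=66 f(12,10)=12 f(12,12)=1
t=13: f(13,-5)=429 f(13,-3)=1209 f(13,-1)=1703 f(13,1)=1715 f(13,3)=1287 f(13,5)=715 f(13,7)=286 f(13,9)=78 f(13,11)=13 f(13,13)=1
t=14: f(14,-4)=1638 f(14,-2)=2912 f(14,0)=3418 f(14,2)=3002 f(14,4)=2002 f(14,6)=1001 f(14,8)=364 f(14,10)=91 f(14,12)=14 f(14,14)=1
Σ_s f(14,s) = 14443
P = 14443/16384 = 14443/16384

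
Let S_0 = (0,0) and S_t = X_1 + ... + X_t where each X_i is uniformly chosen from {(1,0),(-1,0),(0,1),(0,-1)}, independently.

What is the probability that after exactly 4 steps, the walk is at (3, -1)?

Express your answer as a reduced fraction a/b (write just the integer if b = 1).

Answer: 1/64

Derivation:
Let h be the number of horizontal steps (so 4-h are vertical). To end at (3,-1) need (h+3)/2 right-steps and ((4-h)-1)/2 up-steps.
Sum over h with 3 ≤ h ≤ 3, h ≡ 1 (mod 2), 4-h ≡ 1 (mod 2):
h=3: C(4,3)·C(3,3)·C(1,0) = 4·1·1 = 4
Total favorable: 4
Total paths: 4^4 = 256
P = 4/256 = 1/64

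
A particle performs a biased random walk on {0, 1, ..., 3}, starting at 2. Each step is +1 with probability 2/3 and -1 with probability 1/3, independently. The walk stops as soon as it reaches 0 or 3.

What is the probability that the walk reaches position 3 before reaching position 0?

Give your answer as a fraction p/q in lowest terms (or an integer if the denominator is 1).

Answer: 6/7

Derivation:
Biased walk: p = 2/3, q = 1/3, r = q/p = 1/2
Gambler's ruin: P(hit 3 before 0 | start at 2) = (1 - r^a)/(1 - r^N)
r^2 = 1/4; r^3 = 1/8
P = (1 - 1/4) / (1 - 1/8) = 3/4 / 7/8 = 6/7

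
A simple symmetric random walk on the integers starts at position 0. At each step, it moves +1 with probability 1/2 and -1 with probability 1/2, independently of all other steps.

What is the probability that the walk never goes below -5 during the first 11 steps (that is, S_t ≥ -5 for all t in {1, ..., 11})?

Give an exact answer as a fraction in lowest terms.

Let f(t,s) = #length-t paths at position s with S_1..S_t all ≥ -5.
f(t,s) = f(t-1,s-1) + f(t-1,s+1) for s ≥ -5; f(t,s) = 0 for s < -5.
t=0: f(0,0)=1
t=1: f(1,-1)=1 f(1,1)=1
t=2: f(2,-2)=1 f(2,0)=2 f(2,2)=1
t=3: f(3,-3)=1 f(3,-1)=3 f(3,1)=3 f(3,3)=1
t=4: f(4,-4)=1 f(4,-2)=4 f(4,0)=6 f(4,2)=4 f(4,4)=1
t=5: f(5,-5)=1 f(5,-3)=5 f(5,-1)=10 f(5,1)=10 f(5,3)=5 f(5,5)=1
t=6: f(6,-4)=6 f(6,-2)=15 f(6,0)=20 f(6,2)=15 f(6,4)=6 f(6,6)=1
t=7: f(7,-5)=6 f(7,-3)=21 f(7,-1)=35 f(7,1)=35 f(7,3)=21 f(7,5)=7 f(7,7)=1
t=8: f(8,-4)=27 f(8,-2)=56 f(8,0)=70 f(8,2)=56 f(8,4)=28 f(8,6)=8 f(8,8)=1
t=9: f(9,-5)=27 f(9,-3)=83 f(9,-1)=126 f(9,1)=126 f(9,3)=84 f(9,5)=36 f(9,7)=9 f(9,9)=1
t=10: f(10,-4)=110 f(10,-2)=209 f(10,0)=252 f(10,2)=210 f(10,4)=120 f(10,6)=45 f(10,8)=10 f(10,10)=1
t=11: f(11,-5)=110 f(11,-3)=319 f(11,-1)=461 f(11,1)=462 f(11,3)=330 f(11,5)=165 f(11,7)=55 f(11,9)=11 f(11,11)=1
Σ_s f(11,s) = 1914
P = 1914/2048 = 957/1024

Answer: 957/1024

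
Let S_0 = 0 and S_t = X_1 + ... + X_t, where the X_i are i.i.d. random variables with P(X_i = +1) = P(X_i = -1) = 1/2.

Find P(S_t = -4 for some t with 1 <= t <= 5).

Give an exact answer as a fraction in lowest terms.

Count via complement. Let g(t,s) = #length-t paths at position s with S_1..S_t all ≠ -4.
g(t,s) = g(t-1,s-1) + g(t-1,s+1) for s ≠ -4; g(t,-4) = 0.
t=0: g(0,0)=1
t=1: g(1,-1)=1 g(1,1)=1
t=2: g(2,-2)=1 g(2,0)=2 g(2,2)=1
t=3: g(3,-3)=1 g(3,-1)=3 g(3,1)=3 g(3,3)=1
t=4: g(4,-2)=4 g(4,0)=6 g(4,2)=4 g(4,4)=1
t=5: g(5,-3)=4 g(5,-1)=10 g(5,1)=10 g(5,3)=5 g(5,5)=1
Paths never hitting -4: Σ_s g(5,s) = 30
Paths hitting -4: 2^5 - 30 = 2
P = 2/32 = 1/16

Answer: 1/16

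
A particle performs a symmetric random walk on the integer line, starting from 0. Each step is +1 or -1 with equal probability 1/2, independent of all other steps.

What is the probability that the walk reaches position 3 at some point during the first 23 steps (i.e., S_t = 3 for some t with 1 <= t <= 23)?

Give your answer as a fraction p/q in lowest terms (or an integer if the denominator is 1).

Answer: 2270193/4194304

Derivation:
Count via complement. Let g(t,s) = #length-t paths at position s with S_1..S_t all ≠ 3.
g(t,s) = g(t-1,s-1) + g(t-1,s+1) for s ≠ 3; g(t,3) = 0.
t=0: g(0,0)=1
t=1: g(1,-1)=1 g(1,1)=1
t=2: g(2,-2)=1 g(2,0)=2 g(2,2)=1
t=3: g(3,-3)=1 g(3,-1)=3 g(3,1)=3
t=4: g(4,-4)=1 g(4,-2)=4 g(4,0)=6 g(4,2)=3
t=5: g(5,-5)=1 g(5,-3)=5 g(5,-1)=10 g(5,1)=9
t=6: g(6,-6)=1 g(6,-4)=6 g(6,-2)=15 g(6,0)=19 g(6,2)=9
t=7: g(7,-7)=1 g(7,-5)=7 g(7,-3)=21 g(7,-1)=34 g(7,1)=28
t=8: g(8,-8)=1 g(8,-6)=8 g(8,-4)=28 g(8,-2)=55 g(8,0)=62 g(8,2)=28
t=9: g(9,-9)=1 g(9,-7)=9 g(9,-5)=36 g(9,-3)=83 g(9,-1)=117 g(9,1)=90
t=10: g(10,-10)=1 g(10,-8)=10 g(10,-6)=45 g(10,-4)=119 g(10,-2)=200 g(10,0)=207 g(10,2)=90
t=11: g(11,-11)=1 g(11,-9)=11 g(11,-7)=55 g(11,-5)=164 g(11,-3)=319 g(11,-1)=407 g(11,1)=297
t=12: g(12,-12)=1 g(12,-10)=12 g(12,-8)=66 g(12,-6)=219 g(12,-4)=483 g(12,-2)=726 g(12,0)=704 g(12,2)=297
t=13: g(13,-13)=1 g(13,-11)=13 g(13,-9)=78 g(13,-7)=285 g(13,-5)=702 g(13,-3)=1209 g(13,-1)=1430 g(13,1)=1001
t=14: g(14,-14)=1 g(14,-12)=14 g(14,-10)=91 g(14,-8)=363 g(14,-6)=987 g(14,-4)=1911 g(14,-2)=2639 g(14,0)=2431 g(14,2)=1001
t=15: g(15,-15)=1 g(15,-13)=15 g(15,-11)=105 g(15,-9)=454 g(15,-7)=1350 g(15,-5)=2898 g(15,-3)=4550 g(15,-1)=5070 g(15,1)=3432
t=16: g(16,-16)=1 g(16,-14)=16 g(16,-12)=120 g(16,-10)=559 g(16,-8)=1804 g(16,-6)=4248 g(16,-4)=7448 g(16,-2)=9620 g(16,0)=8502 g(16,2)=3432
t=17: g(17,-17)=1 g(17,-15)=17 g(17,-13)=136 g(17,-11)=679 g(17,-9)=2363 g(17,-7)=6052 g(17,-5)=11696 g(17,-3)=17068 g(17,-1)=18122 g(17,1)=11934
t=18: g(18,-18)=1 g(18,-16)=18 g(18,-14)=153 g(18,-12)=815 g(18,-10)=3042 g(18,-8)=8415 g(18,-6)=17748 g(18,-4)=28764 g(18,-2)=35190 g(18,0)=30056 g(18,2)=11934
t=19: g(19,-19)=1 g(19,-17)=19 g(19,-15)=171 g(19,-13)=968 g(19,-11)=3857 g(19,-9)=11457 g(19,-7)=26163 g(19,-5)=46512 g(19,-3)=63954 g(19,-1)=65246 g(19,1)=41990
t=20: g(20,-20)=1 g(20,-18)=20 g(20,-16)=190 g(20,-14)=1139 g(20,-12)=4825 g(20,-10)=15314 g(20,-8)=37620 g(20,-6)=72675 g(20,-4)=110466 g(20,-2)=129200 g(20,0)=107236 g(20,2)=41990
t=21: g(21,-21)=1 g(21,-19)=21 g(21,-17)=210 g(21,-15)=1329 g(21,-13)=5964 g(21,-11)=20139 g(21,-9)=52934 g(21,-7)=110295 g(21,-5)=183141 g(21,-3)=239666 g(21,-1)=236436 g(21,1)=149226
t=22: g(22,-22)=1 g(22,-20)=22 g(22,-18)=231 g(22,-16)=1539 g(22,-14)=7293 g(22,-12)=26103 g(22,-10)=73073 g(22,-8)=163229 g(22,-6)=293436 g(22,-4)=422807 g(22,-2)=476102 g(22,0)=385662 g(22,2)=149226
t=23: g(23,-23)=1 g(23,-21)=23 g(23,-19)=253 g(23,-17)=1770 g(23,-15)=8832 g(23,-13)=33396 g(23,-11)=99176 g(23,-9)=236302 g(23,-7)=456665 g(23,-5)=716243 g(23,-3)=898909 g(23,-1)=861764 g(23,1)=534888
Paths never hitting 3: Σ_s g(23,s) = 3848222
Paths hitting 3: 2^23 - 3848222 = 4540386
P = 4540386/8388608 = 2270193/4194304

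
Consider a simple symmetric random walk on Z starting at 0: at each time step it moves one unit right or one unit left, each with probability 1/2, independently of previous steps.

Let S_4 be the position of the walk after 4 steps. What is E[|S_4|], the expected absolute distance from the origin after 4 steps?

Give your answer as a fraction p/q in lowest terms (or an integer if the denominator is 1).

S_4 takes values m ≡ 0 (mod 2) with |m| ≤ 4; P(S_4=m) = C(4,(4+m)/2)/2^4.
Total paths: 2^4 = 16
Distribution: P(S=-4)=1/16, P(S=-2)=4/16, P(S=0)=6/16, P(S=2)=4/16, P(S=4)=1/16
E[|S_4|] = Σ_m |m|·P(S_4=m) = 24/16 = 3/2

Answer: 3/2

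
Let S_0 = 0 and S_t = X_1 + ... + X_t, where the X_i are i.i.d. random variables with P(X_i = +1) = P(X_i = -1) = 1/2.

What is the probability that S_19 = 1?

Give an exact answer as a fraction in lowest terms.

Answer: 46189/262144

Derivation:
To reach position 1 after 19 steps: need 10 steps of +1 and 9 of -1.
Favorable paths: C(19,10) = 92378
Total paths: 2^19 = 524288
P = 92378/524288 = 46189/262144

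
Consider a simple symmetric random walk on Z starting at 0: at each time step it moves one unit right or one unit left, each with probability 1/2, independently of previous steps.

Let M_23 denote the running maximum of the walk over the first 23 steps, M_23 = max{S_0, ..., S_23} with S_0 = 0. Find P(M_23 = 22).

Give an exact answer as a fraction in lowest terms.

Answer: 1/8388608

Derivation:
Let M_23 = max(S_0,...,S_23). Use the reflection principle: for j ≥ 1, #{paths with M_23 ≥ j} = #{S_23 ≥ j} + #{S_23 ≥ j+1}.
By reflection, #{M_23 ≥ 22} = #{S_23 ≥ 22} + #{S_23 ≥ 23} = 1 + 1 = 2.
#{M_23 ≥ 23} = #{S_23 ≥ 23} + #{S_23 ≥ 24} = 1 + 0 = 1.
#{M_23 = 22} = 2 - 1 = 1.
P(M_23 = 22) = 1/8388608 = 1/8388608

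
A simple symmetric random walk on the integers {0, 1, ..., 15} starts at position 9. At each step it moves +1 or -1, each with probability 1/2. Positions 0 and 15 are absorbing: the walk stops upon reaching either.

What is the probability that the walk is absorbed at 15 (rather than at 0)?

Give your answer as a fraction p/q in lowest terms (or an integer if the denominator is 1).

Answer: 3/5

Derivation:
Symmetric walk (p = 1/2): the harmonic-function argument gives P(hit 15 before 0 | start at 9) = a/N.
P = 9/15 = 3/5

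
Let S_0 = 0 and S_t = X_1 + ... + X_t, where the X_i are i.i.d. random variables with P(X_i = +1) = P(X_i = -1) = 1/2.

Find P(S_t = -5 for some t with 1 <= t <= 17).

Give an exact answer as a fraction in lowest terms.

Answer: 7795/32768

Derivation:
Count via complement. Let g(t,s) = #length-t paths at position s with S_1..S_t all ≠ -5.
g(t,s) = g(t-1,s-1) + g(t-1,s+1) for s ≠ -5; g(t,-5) = 0.
t=0: g(0,0)=1
t=1: g(1,-1)=1 g(1,1)=1
t=2: g(2,-2)=1 g(2,0)=2 g(2,2)=1
t=3: g(3,-3)=1 g(3,-1)=3 g(3,1)=3 g(3,3)=1
t=4: g(4,-4)=1 g(4,-2)=4 g(4,0)=6 g(4,2)=4 g(4,4)=1
t=5: g(5,-3)=5 g(5,-1)=10 g(5,1)=10 g(5,3)=5 g(5,5)=1
t=6: g(6,-4)=5 g(6,-2)=15 g(6,0)=20 g(6,2)=15 g(6,4)=6 g(6,6)=1
t=7: g(7,-3)=20 g(7,-1)=35 g(7,1)=35 g(7,3)=21 g(7,5)=7 g(7,7)=1
t=8: g(8,-4)=20 g(8,-2)=55 g(8,0)=70 g(8,2)=56 g(8,4)=28 g(8,6)=8 g(8,8)=1
t=9: g(9,-3)=75 g(9,-1)=125 g(9,1)=126 g(9,3)=84 g(9,5)=36 g(9,7)=9 g(9,9)=1
t=10: g(10,-4)=75 g(10,-2)=200 g(10,0)=251 g(10,2)=210 g(10,4)=120 g(10,6)=45 g(10,8)=10 g(10,10)=1
t=11: g(11,-3)=275 g(11,-1)=451 g(11,1)=461 g(11,3)=330 g(11,5)=165 g(11,7)=55 g(11,9)=11 g(11,11)=1
t=12: g(12,-4)=275 g(12,-2)=726 g(12,0)=912 g(12,2)=791 g(12,4)=495 g(12,6)=220 g(12,8)=66 g(12,10)=12 g(12,12)=1
t=13: g(13,-3)=1001 g(13,-1)=1638 g(13,1)=1703 g(13,3)=1286 g(13,5)=715 g(13,7)=286 g(13,9)=78 g(13,11)=13 g(13,13)=1
t=14: g(14,-4)=1001 g(14,-2)=2639 g(14,0)=3341 g(14,2)=2989 g(14,4)=2001 g(14,6)=1001 g(14,8)=364 g(14,10)=91 g(14,12)=14 g(14,14)=1
t=15: g(15,-3)=3640 g(15,-1)=5980 g(15,1)=6330 g(15,3)=4990 g(15,5)=3002 g(15,7)=1365 g(15,9)=455 g(15,11)=105 g(15,13)=15 g(15,15)=1
t=16: g(16,-4)=3640 g(16,-2)=9620 g(16,0)=12310 g(16,2)=11320 g(16,4)=7992 g(16,6)=4367 g(16,8)=1820 g(16,10)=560 g(16,12)=120 g(16,14)=16 g(16,16)=1
t=17: g(17,-3)=13260 g(17,-1)=21930 g(17,1)=23630 g(17,3)=19312 g(17,5)=12359 g(17,7)=6187 g(17,9)=2380 g(17,11)=680 g(17,13)=136 g(17,15)=17 g(17,17)=1
Paths never hitting -5: Σ_s g(17,s) = 99892
Paths hitting -5: 2^17 - 99892 = 31180
P = 31180/131072 = 7795/32768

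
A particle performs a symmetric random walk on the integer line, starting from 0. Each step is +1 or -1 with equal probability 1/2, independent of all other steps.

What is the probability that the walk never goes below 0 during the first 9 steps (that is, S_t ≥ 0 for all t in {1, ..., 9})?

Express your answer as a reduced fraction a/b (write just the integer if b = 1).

Answer: 63/256

Derivation:
Let f(t,s) = #length-t paths at position s with S_1..S_t all ≥ 0.
f(t,s) = f(t-1,s-1) + f(t-1,s+1) for s ≥ 0; f(t,s) = 0 for s < 0.
t=0: f(0,0)=1
t=1: f(1,1)=1
t=2: f(2,0)=1 f(2,2)=1
t=3: f(3,1)=2 f(3,3)=1
t=4: f(4,0)=2 f(4,2)=3 f(4,4)=1
t=5: f(5,1)=5 f(5,3)=4 f(5,5)=1
t=6: f(6,0)=5 f(6,2)=9 f(6,4)=5 f(6,6)=1
t=7: f(7,1)=14 f(7,3)=14 f(7,5)=6 f(7,7)=1
t=8: f(8,0)=14 f(8,2)=28 f(8,4)=20 f(8,6)=7 f(8,8)=1
t=9: f(9,1)=42 f(9,3)=48 f(9,5)=27 f(9,7)=8 f(9,9)=1
Σ_s f(9,s) = 126
P = 126/512 = 63/256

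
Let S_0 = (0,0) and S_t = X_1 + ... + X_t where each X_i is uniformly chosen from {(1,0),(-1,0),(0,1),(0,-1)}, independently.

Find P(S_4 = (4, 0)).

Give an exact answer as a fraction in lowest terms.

Let h be the number of horizontal steps (so 4-h are vertical). To end at (4,0) need (h+4)/2 right-steps and ((4-h)+0)/2 up-steps.
Sum over h with 4 ≤ h ≤ 4, h ≡ 0 (mod 2), 4-h ≡ 0 (mod 2):
h=4: C(4,4)·C(4,4)·C(0,0) = 1·1·1 = 1
Total favorable: 1
Total paths: 4^4 = 256
P = 1/256 = 1/256

Answer: 1/256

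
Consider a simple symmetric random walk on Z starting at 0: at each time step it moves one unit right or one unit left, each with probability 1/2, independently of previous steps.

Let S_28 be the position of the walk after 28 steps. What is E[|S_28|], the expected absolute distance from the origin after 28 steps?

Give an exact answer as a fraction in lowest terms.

Answer: 35102025/8388608

Derivation:
S_28 takes values m ≡ 0 (mod 2) with |m| ≤ 28; P(S_28=m) = C(28,(28+m)/2)/2^28.
Total paths: 2^28 = 268435456
Distribution: P(S=-28)=1/268435456, P(S=-26)=28/268435456, P(S=-24)=378/268435456, P(S=-22)=3276/268435456, P(S=-20)=20475/268435456, P(S=-18)=98280/268435456, P(S=-16)=376740/268435456, P(S=-14)=1184040/268435456, P(S=-12)=3108105/268435456, P(S=-10)=6906900/268435456, P(S=-8)=13123110/268435456, P(S=-6)=21474180/268435456, P(S=-4)=30421755/268435456, P(S=-2)=37442160/268435456, P(S=0)=40116600/268435456, P(S=2)=37442160/268435456, P(S=4)=30421755/268435456, P(S=6)=21474180/268435456, P(S=8)=13123110/268435456, P(S=10)=6906900/268435456, P(S=12)=3108105/268435456, P(S=14)=1184040/268435456, P(S=16)=376740/268435456, P(S=18)=98280/268435456, P(S=20)=20475/268435456, P(S=22)=3276/268435456, P(S=24)=378/268435456, P(S=26)=28/268435456, P(S=28)=1/268435456
E[|S_28|] = Σ_m |m|·P(S_28=m) = 1123264800/268435456 = 35102025/8388608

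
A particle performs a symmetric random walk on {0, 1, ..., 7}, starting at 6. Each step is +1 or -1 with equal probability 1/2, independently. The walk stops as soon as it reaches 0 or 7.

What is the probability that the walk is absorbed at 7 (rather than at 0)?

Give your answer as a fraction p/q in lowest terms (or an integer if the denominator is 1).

Answer: 6/7

Derivation:
Symmetric walk (p = 1/2): the harmonic-function argument gives P(hit 7 before 0 | start at 6) = a/N.
P = 6/7 = 6/7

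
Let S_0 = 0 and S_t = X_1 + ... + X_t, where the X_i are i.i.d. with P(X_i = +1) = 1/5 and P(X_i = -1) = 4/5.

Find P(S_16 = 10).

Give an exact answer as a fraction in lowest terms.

To reach position 10 after 16 steps: need 13 steps of +1 and 3 steps of -1.
Number of such sequences: C(16,13) = 560
Each has probability (1/5)^13 · (4/5)^3 = 64/152587890625
P = 560 · 64/152587890625 = 7168/30517578125

Answer: 7168/30517578125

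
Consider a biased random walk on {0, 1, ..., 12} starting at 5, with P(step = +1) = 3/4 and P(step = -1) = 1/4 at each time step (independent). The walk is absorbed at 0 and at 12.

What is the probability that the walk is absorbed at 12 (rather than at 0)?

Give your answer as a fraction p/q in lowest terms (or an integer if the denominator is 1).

Answer: 264627/265720

Derivation:
Biased walk: p = 3/4, q = 1/4, r = q/p = 1/3
Gambler's ruin: P(hit 12 before 0 | start at 5) = (1 - r^a)/(1 - r^N)
r^5 = 1/243; r^12 = 1/531441
P = (1 - 1/243) / (1 - 1/531441) = 242/243 / 531440/531441 = 264627/265720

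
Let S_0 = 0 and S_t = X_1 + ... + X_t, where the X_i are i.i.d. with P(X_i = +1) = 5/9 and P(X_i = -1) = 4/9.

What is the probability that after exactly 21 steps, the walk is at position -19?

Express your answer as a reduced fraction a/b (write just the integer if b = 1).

Answer: 38482906972160/36472996377170786403

Derivation:
To reach position -19 after 21 steps: need 1 step of +1 and 20 steps of -1.
Number of such sequences: C(21,1) = 21
Each has probability (5/9)^1 · (4/9)^20 = 5497558138880/109418989131512359209
P = 21 · 5497558138880/109418989131512359209 = 38482906972160/36472996377170786403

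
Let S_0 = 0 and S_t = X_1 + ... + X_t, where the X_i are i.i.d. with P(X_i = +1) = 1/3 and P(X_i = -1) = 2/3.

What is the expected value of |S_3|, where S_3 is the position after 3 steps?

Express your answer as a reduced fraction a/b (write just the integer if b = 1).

Answer: 5/3

Derivation:
S_3 takes values m ≡ 1 (mod 2) with |m| ≤ 3; P(S_3=m) = C(3,(3+m)/2) · (1/3)^((3+m)/2) · (2/3)^((3-m)/2).
Distribution: P(S=-3)=8/27, P(S=-1)=4/9, P(S=1)=2/9, P(S=3)=1/27
E[|S_3|] = Σ_m |m|·P(S_3=m) = 5/3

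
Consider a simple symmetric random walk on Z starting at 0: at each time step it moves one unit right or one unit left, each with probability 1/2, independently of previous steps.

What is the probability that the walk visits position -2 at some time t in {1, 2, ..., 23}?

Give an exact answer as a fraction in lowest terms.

Count via complement. Let g(t,s) = #length-t paths at position s with S_1..S_t all ≠ -2.
g(t,s) = g(t-1,s-1) + g(t-1,s+1) for s ≠ -2; g(t,-2) = 0.
t=0: g(0,0)=1
t=1: g(1,-1)=1 g(1,1)=1
t=2: g(2,0)=2 g(2,2)=1
t=3: g(3,-1)=2 g(3,1)=3 g(3,3)=1
t=4: g(4,0)=5 g(4,2)=4 g(4,4)=1
t=5: g(5,-1)=5 g(5,1)=9 g(5,3)=5 g(5,5)=1
t=6: g(6,0)=14 g(6,2)=14 g(6,4)=6 g(6,6)=1
t=7: g(7,-1)=14 g(7,1)=28 g(7,3)=20 g(7,5)=7 g(7,7)=1
t=8: g(8,0)=42 g(8,2)=48 g(8,4)=27 g(8,6)=8 g(8,8)=1
t=9: g(9,-1)=42 g(9,1)=90 g(9,3)=75 g(9,5)=35 g(9,7)=9 g(9,9)=1
t=10: g(10,0)=132 g(10,2)=165 g(10,4)=110 g(10,6)=44 g(10,8)=10 g(10,10)=1
t=11: g(11,-1)=132 g(11,1)=297 g(11,3)=275 g(11,5)=154 g(11,7)=54 g(11,9)=11 g(11,11)=1
t=12: g(12,0)=429 g(12,2)=572 g(12,4)=429 g(12,6)=208 g(12,8)=65 g(12,10)=12 g(12,12)=1
t=13: g(13,-1)=429 g(13,1)=1001 g(13,3)=1001 g(13,5)=637 g(13,7)=273 g(13,9)=77 g(13,11)=13 g(13,13)=1
t=14: g(14,0)=1430 g(14,2)=2002 g(14,4)=1638 g(14,6)=910 g(14,8)=350 g(14,10)=90 g(14,12)=14 g(14,14)=1
t=15: g(15,-1)=1430 g(15,1)=3432 g(15,3)=3640 g(15,5)=2548 g(15,7)=1260 g(15,9)=440 g(15,11)=104 g(15,13)=15 g(15,15)=1
t=16: g(16,0)=4862 g(16,2)=7072 g(16,4)=6188 g(16,6)=3808 g(16,8)=1700 g(16,10)=544 g(16,12)=119 g(16,14)=16 g(16,16)=1
t=17: g(17,-1)=4862 g(17,1)=11934 g(17,3)=13260 g(17,5)=9996 g(17,7)=5508 g(17,9)=2244 g(17,11)=663 g(17,13)=135 g(17,15)=17 g(17,17)=1
t=18: g(18,0)=16796 g(18,2)=25194 g(18,4)=23256 g(18,6)=15504 g(18,8)=7752 g(18,10)=2907 g(18,12)=798 g(18,14)=152 g(18,16)=18 g(18,18)=1
t=19: g(19,-1)=16796 g(19,1)=41990 g(19,3)=48450 g(19,5)=38760 g(19,7)=23256 g(19,9)=10659 g(19,11)=3705 g(19,13)=950 g(19,15)=170 g(19,17)=19 g(19,19)=1
t=20: g(20,0)=58786 g(20,2)=90440 g(20,4)=87210 g(20,6)=62016 g(20,8)=33915 g(20,10)=14364 g(20,12)=4655 g(20,14)=1120 g(20,16)=189 g(20,18)=20 g(20,20)=1
t=21: g(21,-1)=58786 g(21,1)=149226 g(21,3)=177650 g(21,5)=149226 g(21,7)=95931 g(21,9)=48279 g(21,11)=19019 g(21,13)=5775 g(21,15)=1309 g(21,17)=209 g(21,19)=21 g(21,21)=1
t=22: g(22,0)=208012 g(22,2)=326876 g(22,4)=326876 g(22,6)=245157 g(22,8)=144210 g(22,10)=67298 g(22,12)=24794 g(22,14)=7084 g(22,16)=1518 g(22,18)=230 g(22,20)=22 g(22,22)=1
t=23: g(23,-1)=208012 g(23,1)=534888 g(23,3)=653752 g(23,5)=572033 g(23,7)=389367 g(23,9)=211508 g(23,11)=92092 g(23,13)=31878 g(23,15)=8602 g(23,17)=1748 g(23,19)=252 g(23,21)=23 g(23,23)=1
Paths never hitting -2: Σ_s g(23,s) = 2704156
Paths hitting -2: 2^23 - 2704156 = 5684452
P = 5684452/8388608 = 1421113/2097152

Answer: 1421113/2097152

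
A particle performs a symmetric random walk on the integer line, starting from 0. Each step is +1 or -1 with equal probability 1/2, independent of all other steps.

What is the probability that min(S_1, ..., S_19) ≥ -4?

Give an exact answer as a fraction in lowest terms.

Answer: 96577/131072

Derivation:
Let f(t,s) = #length-t paths at position s with S_1..S_t all ≥ -4.
f(t,s) = f(t-1,s-1) + f(t-1,s+1) for s ≥ -4; f(t,s) = 0 for s < -4.
t=0: f(0,0)=1
t=1: f(1,-1)=1 f(1,1)=1
t=2: f(2,-2)=1 f(2,0)=2 f(2,2)=1
t=3: f(3,-3)=1 f(3,-1)=3 f(3,1)=3 f(3,3)=1
t=4: f(4,-4)=1 f(4,-2)=4 f(4,0)=6 f(4,2)=4 f(4,4)=1
t=5: f(5,-3)=5 f(5,-1)=10 f(5,1)=10 f(5,3)=5 f(5,5)=1
t=6: f(6,-4)=5 f(6,-2)=15 f(6,0)=20 f(6,2)=15 f(6,4)=6 f(6,6)=1
t=7: f(7,-3)=20 f(7,-1)=35 f(7,1)=35 f(7,3)=21 f(7,5)=7 f(7,7)=1
t=8: f(8,-4)=20 f(8,-2)=55 f(8,0)=70 f(8,2)=56 f(8,4)=28 f(8,6)=8 f(8,8)=1
t=9: f(9,-3)=75 f(9,-1)=125 f(9,1)=126 f(9,3)=84 f(9,5)=36 f(9,7)=9 f(9,9)=1
t=10: f(10,-4)=75 f(10,-2)=200 f(10,0)=251 f(10,2)=210 f(10,4)=120 f(10,6)=45 f(10,8)=10 f(10,10)=1
t=11: f(11,-3)=275 f(11,-1)=451 f(11,1)=461 f(11,3)=330 f(11,5)=165 f(11,7)=55 f(11,9)=11 f(11,11)=1
t=12: f(12,-4)=275 f(12,-2)=726 f(12,0)=912 f(12,2)=791 f(12,4)=495 f(12,6)=220 f(12,8)=66 f(12,10)=12 f(12,12)=1
t=13: f(13,-3)=1001 f(13,-1)=1638 f(13,1)=1703 f(13,3)=1286 f(13,5)=715 f(13,7)=286 f(13,9)=78 f(13,11)=13 f(13,13)=1
t=14: f(14,-4)=1001 f(14,-2)=2639 f(14,0)=3341 f(14,2)=2989 f(14,4)=2001 f(14,6)=1001 f(14,8)=364 f(14,10)=91 f(14,12)=14 f(14,14)=1
t=15: f(15,-3)=3640 f(15,-1)=5980 f(15,1)=6330 f(15,3)=4990 f(15,5)=3002 f(15,7)=1365 f(15,9)=455 f(15,11)=105 f(15,13)=15 f(15,15)=1
t=16: f(16,-4)=3640 f(16,-2)=9620 f(16,0)=12310 f(16,2)=11320 f(16,4)=7992 f(16,6)=4367 f(16,8)=1820 f(16,10)=560 f(16,12)=120 f(16,14)=16 f(16,16)=1
t=17: f(17,-3)=13260 f(17,-1)=21930 f(17,1)=23630 f(17,3)=19312 f(17,5)=12359 f(17,7)=6187 f(17,9)=2380 f(17,11)=680 f(17,13)=136 f(17,15)=17 f(17,17)=1
t=18: f(18,-4)=13260 f(18,-2)=35190 f(18,0)=45560 f(18,2)=42942 f(18,4)=31671 f(18,6)=18546 f(18,8)=8567 f(18,10)=3060 f(18,12)=816 f(18,14)=153 f(18,16)=18 f(18,18)=1
t=19: f(19,-3)=48450 f(19,-1)=80750 f(19,1)=88502 f(19,3)=74613 f(19,5)=50217 f(19,7)=27113 f(19,9)=11627 f(19,11)=3876 f(19,13)=969 f(19,15)=171 f(19,17)=19 f(19,19)=1
Σ_s f(19,s) = 386308
P = 386308/524288 = 96577/131072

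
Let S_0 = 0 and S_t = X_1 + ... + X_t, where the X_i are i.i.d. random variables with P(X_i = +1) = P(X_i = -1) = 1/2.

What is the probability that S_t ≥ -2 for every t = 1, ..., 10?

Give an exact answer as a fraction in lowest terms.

Let f(t,s) = #length-t paths at position s with S_1..S_t all ≥ -2.
f(t,s) = f(t-1,s-1) + f(t-1,s+1) for s ≥ -2; f(t,s) = 0 for s < -2.
t=0: f(0,0)=1
t=1: f(1,-1)=1 f(1,1)=1
t=2: f(2,-2)=1 f(2,0)=2 f(2,2)=1
t=3: f(3,-1)=3 f(3,1)=3 f(3,3)=1
t=4: f(4,-2)=3 f(4,0)=6 f(4,2)=4 f(4,4)=1
t=5: f(5,-1)=9 f(5,1)=10 f(5,3)=5 f(5,5)=1
t=6: f(6,-2)=9 f(6,0)=19 f(6,2)=15 f(6,4)=6 f(6,6)=1
t=7: f(7,-1)=28 f(7,1)=34 f(7,3)=21 f(7,5)=7 f(7,7)=1
t=8: f(8,-2)=28 f(8,0)=62 f(8,2)=55 f(8,4)=28 f(8,6)=8 f(8,8)=1
t=9: f(9,-1)=90 f(9,1)=117 f(9,3)=83 f(9,5)=36 f(9,7)=9 f(9,9)=1
t=10: f(10,-2)=90 f(10,0)=207 f(10,2)=200 f(10,4)=119 f(10,6)=45 f(10,8)=10 f(10,10)=1
Σ_s f(10,s) = 672
P = 672/1024 = 21/32

Answer: 21/32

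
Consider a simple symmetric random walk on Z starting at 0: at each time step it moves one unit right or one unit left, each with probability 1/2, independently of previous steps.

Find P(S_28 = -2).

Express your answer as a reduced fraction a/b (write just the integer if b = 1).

To reach position -2 after 28 steps: need 13 steps of +1 and 15 of -1.
Favorable paths: C(28,13) = 37442160
Total paths: 2^28 = 268435456
P = 37442160/268435456 = 2340135/16777216

Answer: 2340135/16777216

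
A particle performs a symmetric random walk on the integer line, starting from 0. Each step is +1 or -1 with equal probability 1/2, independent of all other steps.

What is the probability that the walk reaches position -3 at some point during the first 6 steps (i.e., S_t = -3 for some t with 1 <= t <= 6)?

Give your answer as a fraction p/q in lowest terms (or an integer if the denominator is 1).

Count via complement. Let g(t,s) = #length-t paths at position s with S_1..S_t all ≠ -3.
g(t,s) = g(t-1,s-1) + g(t-1,s+1) for s ≠ -3; g(t,-3) = 0.
t=0: g(0,0)=1
t=1: g(1,-1)=1 g(1,1)=1
t=2: g(2,-2)=1 g(2,0)=2 g(2,2)=1
t=3: g(3,-1)=3 g(3,1)=3 g(3,3)=1
t=4: g(4,-2)=3 g(4,0)=6 g(4,2)=4 g(4,4)=1
t=5: g(5,-1)=9 g(5,1)=10 g(5,3)=5 g(5,5)=1
t=6: g(6,-2)=9 g(6,0)=19 g(6,2)=15 g(6,4)=6 g(6,6)=1
Paths never hitting -3: Σ_s g(6,s) = 50
Paths hitting -3: 2^6 - 50 = 14
P = 14/64 = 7/32

Answer: 7/32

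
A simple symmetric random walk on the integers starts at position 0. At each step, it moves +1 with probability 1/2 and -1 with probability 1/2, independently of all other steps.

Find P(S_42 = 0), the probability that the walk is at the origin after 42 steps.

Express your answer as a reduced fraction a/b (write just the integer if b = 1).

To return to 0 after 42 steps: need exactly 21 steps of +1 and 21 of -1.
Favorable paths: C(42,21) = 538257874440
Total paths: 2^42 = 4398046511104
P = 538257874440/4398046511104 = 67282234305/549755813888

Answer: 67282234305/549755813888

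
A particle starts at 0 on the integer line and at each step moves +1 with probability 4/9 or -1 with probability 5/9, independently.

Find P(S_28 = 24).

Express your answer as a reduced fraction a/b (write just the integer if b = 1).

To reach position 24 after 28 steps: need 26 steps of +1 and 2 steps of -1.
Number of such sequences: C(28,26) = 378
Each has probability (4/9)^26 · (5/9)^2 = 112589990684262400/523347633027360537213511521
P = 378 · 112589990684262400/523347633027360537213511521 = 1576259869579673600/19383245667680019896796723

Answer: 1576259869579673600/19383245667680019896796723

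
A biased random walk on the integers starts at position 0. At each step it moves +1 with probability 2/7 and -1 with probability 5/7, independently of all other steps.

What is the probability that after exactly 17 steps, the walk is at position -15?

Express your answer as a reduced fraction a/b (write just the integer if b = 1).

To reach position -15 after 17 steps: need 1 step of +1 and 16 steps of -1.
Number of such sequences: C(17,1) = 17
Each has probability (2/7)^1 · (5/7)^16 = 305175781250/232630513987207
P = 17 · 305175781250/232630513987207 = 5187988281250/232630513987207

Answer: 5187988281250/232630513987207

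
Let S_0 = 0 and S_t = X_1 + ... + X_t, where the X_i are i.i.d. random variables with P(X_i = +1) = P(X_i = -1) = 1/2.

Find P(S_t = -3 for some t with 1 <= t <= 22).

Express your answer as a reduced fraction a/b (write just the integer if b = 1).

Count via complement. Let g(t,s) = #length-t paths at position s with S_1..S_t all ≠ -3.
g(t,s) = g(t-1,s-1) + g(t-1,s+1) for s ≠ -3; g(t,-3) = 0.
t=0: g(0,0)=1
t=1: g(1,-1)=1 g(1,1)=1
t=2: g(2,-2)=1 g(2,0)=2 g(2,2)=1
t=3: g(3,-1)=3 g(3,1)=3 g(3,3)=1
t=4: g(4,-2)=3 g(4,0)=6 g(4,2)=4 g(4,4)=1
t=5: g(5,-1)=9 g(5,1)=10 g(5,3)=5 g(5,5)=1
t=6: g(6,-2)=9 g(6,0)=19 g(6,2)=15 g(6,4)=6 g(6,6)=1
t=7: g(7,-1)=28 g(7,1)=34 g(7,3)=21 g(7,5)=7 g(7,7)=1
t=8: g(8,-2)=28 g(8,0)=62 g(8,2)=55 g(8,4)=28 g(8,6)=8 g(8,8)=1
t=9: g(9,-1)=90 g(9,1)=117 g(9,3)=83 g(9,5)=36 g(9,7)=9 g(9,9)=1
t=10: g(10,-2)=90 g(10,0)=207 g(10,2)=200 g(10,4)=119 g(10,6)=45 g(10,8)=10 g(10,10)=1
t=11: g(11,-1)=297 g(11,1)=407 g(11,3)=319 g(11,5)=164 g(11,7)=55 g(11,9)=11 g(11,11)=1
t=12: g(12,-2)=297 g(12,0)=704 g(12,2)=726 g(12,4)=483 g(12,6)=219 g(12,8)=66 g(12,10)=12 g(12,12)=1
t=13: g(13,-1)=1001 g(13,1)=1430 g(13,3)=1209 g(13,5)=702 g(13,7)=285 g(13,9)=78 g(13,11)=13 g(13,13)=1
t=14: g(14,-2)=1001 g(14,0)=2431 g(14,2)=2639 g(14,4)=1911 g(14,6)=987 g(14,8)=363 g(14,10)=91 g(14,12)=14 g(14,14)=1
t=15: g(15,-1)=3432 g(15,1)=5070 g(15,3)=4550 g(15,5)=2898 g(15,7)=1350 g(15,9)=454 g(15,11)=105 g(15,13)=15 g(15,15)=1
t=16: g(16,-2)=3432 g(16,0)=8502 g(16,2)=9620 g(16,4)=7448 g(16,6)=4248 g(16,8)=1804 g(16,10)=559 g(16,12)=120 g(16,14)=16 g(16,16)=1
t=17: g(17,-1)=11934 g(17,1)=18122 g(17,3)=17068 g(17,5)=11696 g(17,7)=6052 g(17,9)=2363 g(17,11)=679 g(17,13)=136 g(17,15)=17 g(17,17)=1
t=18: g(18,-2)=11934 g(18,0)=30056 g(18,2)=35190 g(18,4)=28764 g(18,6)=17748 g(18,8)=8415 g(18,10)=3042 g(18,12)=815 g(18,14)=153 g(18,16)=18 g(18,18)=1
t=19: g(19,-1)=41990 g(19,1)=65246 g(19,3)=63954 g(19,5)=46512 g(19,7)=26163 g(19,9)=11457 g(19,11)=3857 g(19,13)=968 g(19,15)=171 g(19,17)=19 g(19,19)=1
t=20: g(20,-2)=41990 g(20,0)=107236 g(20,2)=129200 g(20,4)=110466 g(20,6)=72675 g(20,8)=37620 g(20,10)=15314 g(20,12)=4825 g(20,14)=1139 g(20,16)=190 g(20,18)=20 g(20,20)=1
t=21: g(21,-1)=149226 g(21,1)=236436 g(21,3)=239666 g(21,5)=183141 g(21,7)=110295 g(21,9)=52934 g(21,11)=20139 g(21,13)=5964 g(21,15)=1329 g(21,17)=210 g(21,19)=21 g(21,21)=1
t=22: g(22,-2)=149226 g(22,0)=385662 g(22,2)=476102 g(22,4)=422807 g(22,6)=293436 g(22,8)=163229 g(22,10)=73073 g(22,12)=26103 g(22,14)=7293 g(22,16)=1539 g(22,18)=231 g(22,20)=22 g(22,22)=1
Paths never hitting -3: Σ_s g(22,s) = 1998724
Paths hitting -3: 2^22 - 1998724 = 2195580
P = 2195580/4194304 = 548895/1048576

Answer: 548895/1048576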